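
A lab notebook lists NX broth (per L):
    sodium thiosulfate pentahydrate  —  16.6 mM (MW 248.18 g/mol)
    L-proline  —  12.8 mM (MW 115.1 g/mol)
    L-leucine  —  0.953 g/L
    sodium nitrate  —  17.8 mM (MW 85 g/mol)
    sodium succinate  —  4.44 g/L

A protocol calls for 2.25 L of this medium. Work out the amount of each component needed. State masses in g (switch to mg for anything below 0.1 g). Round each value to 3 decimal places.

sodium thiosulfate pentahydrate 9.270 g; L-proline 3.315 g; L-leucine 2.144 g; sodium nitrate 3.404 g; sodium succinate 9.990 g

Working volume: 2.25 L.
sodium thiosulfate pentahydrate: 16.6 mmol/L × 248.18 g/mol × 2.25 L ÷ 1000 = 9.270 g
L-proline: 12.8 mmol/L × 115.1 g/mol × 2.25 L ÷ 1000 = 3.315 g
L-leucine: 0.953 g/L × 2.25 L = 2.144 g
sodium nitrate: 17.8 mmol/L × 85 g/mol × 2.25 L ÷ 1000 = 3.404 g
sodium succinate: 4.44 g/L × 2.25 L = 9.990 g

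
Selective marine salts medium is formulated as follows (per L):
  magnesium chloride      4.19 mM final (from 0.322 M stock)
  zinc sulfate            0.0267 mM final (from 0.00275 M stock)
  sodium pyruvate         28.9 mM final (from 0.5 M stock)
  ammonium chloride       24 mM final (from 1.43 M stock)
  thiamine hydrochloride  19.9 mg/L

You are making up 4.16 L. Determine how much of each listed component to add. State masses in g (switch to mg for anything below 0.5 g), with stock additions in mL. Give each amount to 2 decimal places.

Scale factor relative to 1 L: 4.16.
magnesium chloride: dilute stock: 4.19 mM × 4160 mL ÷ 322 mM = 54.13 mL
zinc sulfate: V = C2·V2/C1 = 0.0267 mM × 4160 mL ÷ 2.75 mM = 40.39 mL
sodium pyruvate: dilute stock: 28.9 mM × 4160 mL ÷ 500 mM = 240.45 mL
ammonium chloride: dilute stock: 24 mM × 4160 mL ÷ 1430 mM = 69.82 mL
thiamine hydrochloride: 19.9 mg/L × 4.16 L = 82.78 mg

magnesium chloride 54.13 mL; zinc sulfate 40.39 mL; sodium pyruvate 240.45 mL; ammonium chloride 69.82 mL; thiamine hydrochloride 82.78 mg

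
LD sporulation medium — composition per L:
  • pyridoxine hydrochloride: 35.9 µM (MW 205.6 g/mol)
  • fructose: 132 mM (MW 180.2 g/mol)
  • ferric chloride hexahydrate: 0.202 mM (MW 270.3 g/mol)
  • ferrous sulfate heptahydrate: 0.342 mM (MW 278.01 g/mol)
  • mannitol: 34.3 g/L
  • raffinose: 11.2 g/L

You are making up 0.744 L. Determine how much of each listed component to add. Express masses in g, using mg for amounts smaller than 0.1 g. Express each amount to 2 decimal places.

pyridoxine hydrochloride 5.49 mg; fructose 17.70 g; ferric chloride hexahydrate 40.62 mg; ferrous sulfate heptahydrate 70.74 mg; mannitol 25.52 g; raffinose 8.33 g

Scale factor relative to 1 L: 0.744.
pyridoxine hydrochloride: 35.9 µmol/L × 205.6 g/mol × 0.744 L ÷ 1000 = 5.49 mg
fructose: 132 mmol/L × 180.2 g/mol × 0.744 L ÷ 1000 = 17.70 g
ferric chloride hexahydrate: 0.202 mmol/L × 270.3 mg/mmol × 0.744 L = 40.62 mg
ferrous sulfate heptahydrate: 0.342 mmol/L × 278.01 mg/mmol × 0.744 L = 70.74 mg
mannitol: 34.3 g/L × 0.744 L = 25.52 g
raffinose: 11.2 g/L × 0.744 L = 8.33 g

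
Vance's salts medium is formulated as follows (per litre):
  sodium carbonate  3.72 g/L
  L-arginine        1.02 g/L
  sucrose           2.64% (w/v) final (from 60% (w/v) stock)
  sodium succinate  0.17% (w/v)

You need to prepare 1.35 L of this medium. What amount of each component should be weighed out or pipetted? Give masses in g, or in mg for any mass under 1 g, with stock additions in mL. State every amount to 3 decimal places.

Scale factor relative to 1 L: 1.35.
sodium carbonate: 3.72 g/L × 1.35 L = 5.022 g
L-arginine: 1.02 g/L × 1.35 L = 1.377 g
sucrose: dilute stock: 2.64% ÷ 60% × 1350 mL = 59.400 mL
sodium succinate: 0.17 g per 100 mL × 1350 mL ÷ 100 = 2.295 g

sodium carbonate 5.022 g; L-arginine 1.377 g; sucrose 59.400 mL; sodium succinate 2.295 g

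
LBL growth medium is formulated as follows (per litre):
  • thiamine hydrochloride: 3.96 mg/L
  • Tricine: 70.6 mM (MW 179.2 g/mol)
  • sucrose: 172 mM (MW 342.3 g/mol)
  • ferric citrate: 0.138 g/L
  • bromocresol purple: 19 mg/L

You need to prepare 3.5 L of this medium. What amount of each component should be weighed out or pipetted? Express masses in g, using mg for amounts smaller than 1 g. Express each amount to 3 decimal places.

Scale factor relative to 1 L: 3.5.
thiamine hydrochloride: 3.96 mg/L × 3.5 L = 13.860 mg
Tricine: 70.6 mmol/L × 179.2 g/mol × 3.5 L ÷ 1000 = 44.280 g
sucrose: 172 mmol/L × 342.3 g/mol × 3.5 L ÷ 1000 = 206.065 g
ferric citrate: 0.138 g/L × 3.5 L = 0.483 g = 483.000 mg
bromocresol purple: 19 mg/L × 3.5 L = 66.500 mg

thiamine hydrochloride 13.860 mg; Tricine 44.280 g; sucrose 206.065 g; ferric citrate 483.000 mg; bromocresol purple 66.500 mg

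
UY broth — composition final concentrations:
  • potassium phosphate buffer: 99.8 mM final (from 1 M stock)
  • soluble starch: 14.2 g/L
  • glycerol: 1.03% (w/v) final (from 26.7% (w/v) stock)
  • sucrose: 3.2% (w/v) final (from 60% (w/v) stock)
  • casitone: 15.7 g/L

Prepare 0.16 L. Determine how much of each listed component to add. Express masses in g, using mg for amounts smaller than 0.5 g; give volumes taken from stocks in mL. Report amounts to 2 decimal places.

potassium phosphate buffer 15.97 mL; soluble starch 2.27 g; glycerol 6.17 mL; sucrose 8.53 mL; casitone 2.51 g

Scale factor relative to 1 L: 0.16.
potassium phosphate buffer: dilute stock: 99.8 mM × 160 mL ÷ 1000 mM = 15.97 mL
soluble starch: 14.2 g/L × 0.16 L = 2.27 g
glycerol: V = C2·V2/C1 = 1.03% ÷ 26.7% × 160 mL = 6.17 mL
sucrose: C1V1 = C2V2 → 3.2% ÷ 60% × 160 mL = 8.53 mL
casitone: 15.7 g/L × 0.16 L = 2.51 g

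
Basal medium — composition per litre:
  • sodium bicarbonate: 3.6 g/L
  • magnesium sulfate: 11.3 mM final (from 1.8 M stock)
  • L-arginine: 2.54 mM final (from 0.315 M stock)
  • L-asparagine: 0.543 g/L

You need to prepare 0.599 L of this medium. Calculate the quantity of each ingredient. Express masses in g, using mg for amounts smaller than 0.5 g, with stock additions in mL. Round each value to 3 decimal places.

Scale factor relative to 1 L: 0.599.
sodium bicarbonate: 3.6 g/L × 0.599 L = 2.156 g
magnesium sulfate: C1V1 = C2V2 → 11.3 mM × 599 mL ÷ 1800 mM = 3.760 mL
L-arginine: C1V1 = C2V2 → 2.54 mM × 599 mL ÷ 315 mM = 4.830 mL
L-asparagine: 0.543 g/L × 0.599 L = 0.325257 g = 325.257 mg

sodium bicarbonate 2.156 g; magnesium sulfate 3.760 mL; L-arginine 4.830 mL; L-asparagine 325.257 mg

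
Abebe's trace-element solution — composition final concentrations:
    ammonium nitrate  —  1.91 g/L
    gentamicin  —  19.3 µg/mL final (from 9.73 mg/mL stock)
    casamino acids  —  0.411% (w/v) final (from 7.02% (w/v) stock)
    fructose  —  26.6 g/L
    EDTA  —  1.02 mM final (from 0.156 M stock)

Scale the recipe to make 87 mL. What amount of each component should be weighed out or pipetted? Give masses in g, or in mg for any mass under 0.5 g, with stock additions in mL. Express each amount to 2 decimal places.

ammonium nitrate 166.17 mg; gentamicin 0.17 mL; casamino acids 5.09 mL; fructose 2.31 g; EDTA 0.57 mL

Working volume: 87 mL = 0.087 L.
ammonium nitrate: 1.91 g/L × 0.087 L = 0.16617 g = 166.17 mg
gentamicin: V = C2·V2/C1 = 19.3 µg/mL × 87 mL ÷ 9730 µg/mL = 0.17 mL
casamino acids: V = C2·V2/C1 = 0.411% ÷ 7.02% × 87 mL = 5.09 mL
fructose: 26.6 g/L × 0.087 L = 2.31 g
EDTA: C1V1 = C2V2 → 1.02 mM × 87 mL ÷ 156 mM = 0.57 mL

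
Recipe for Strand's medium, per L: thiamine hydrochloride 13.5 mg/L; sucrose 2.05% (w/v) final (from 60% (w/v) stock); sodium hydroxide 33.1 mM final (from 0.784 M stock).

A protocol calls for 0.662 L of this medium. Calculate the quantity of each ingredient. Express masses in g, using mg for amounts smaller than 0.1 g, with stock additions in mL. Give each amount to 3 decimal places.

thiamine hydrochloride 8.937 mg; sucrose 22.618 mL; sodium hydroxide 27.949 mL

Scale factor relative to 1 L: 0.662.
thiamine hydrochloride: 13.5 mg/L × 0.662 L = 8.937 mg
sucrose: dilute stock: 2.05% ÷ 60% × 662 mL = 22.618 mL
sodium hydroxide: C1V1 = C2V2 → 33.1 mM × 662 mL ÷ 784 mM = 27.949 mL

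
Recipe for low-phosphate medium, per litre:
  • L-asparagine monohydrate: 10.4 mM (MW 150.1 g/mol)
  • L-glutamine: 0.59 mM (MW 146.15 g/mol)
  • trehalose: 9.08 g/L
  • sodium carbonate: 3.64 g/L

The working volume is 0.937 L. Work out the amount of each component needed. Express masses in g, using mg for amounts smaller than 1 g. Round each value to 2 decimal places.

L-asparagine monohydrate 1.46 g; L-glutamine 80.80 mg; trehalose 8.51 g; sodium carbonate 3.41 g

Scale factor relative to 1 L: 0.937.
L-asparagine monohydrate: 10.4 mmol/L × 150.1 g/mol × 0.937 L ÷ 1000 = 1.46 g
L-glutamine: 0.59 mmol/L × 146.15 mg/mmol × 0.937 L = 80.80 mg
trehalose: 9.08 g/L × 0.937 L = 8.51 g
sodium carbonate: 3.64 g/L × 0.937 L = 3.41 g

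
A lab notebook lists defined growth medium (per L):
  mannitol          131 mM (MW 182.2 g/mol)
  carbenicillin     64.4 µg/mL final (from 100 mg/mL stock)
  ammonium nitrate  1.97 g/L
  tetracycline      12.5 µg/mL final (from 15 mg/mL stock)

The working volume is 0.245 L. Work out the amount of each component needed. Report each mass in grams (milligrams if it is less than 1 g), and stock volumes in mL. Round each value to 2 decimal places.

Scale factor relative to 1 L: 0.245.
mannitol: 131 mmol/L × 182.2 g/mol × 0.245 L ÷ 1000 = 5.85 g
carbenicillin: C1V1 = C2V2 → 64.4 µg/mL × 245 mL ÷ 100000 µg/mL = 0.16 mL
ammonium nitrate: 1.97 g/L × 0.245 L = 0.48265 g = 482.65 mg
tetracycline: C1V1 = C2V2 → 12.5 µg/mL × 245 mL ÷ 15000 µg/mL = 0.20 mL

mannitol 5.85 g; carbenicillin 0.16 mL; ammonium nitrate 482.65 mg; tetracycline 0.20 mL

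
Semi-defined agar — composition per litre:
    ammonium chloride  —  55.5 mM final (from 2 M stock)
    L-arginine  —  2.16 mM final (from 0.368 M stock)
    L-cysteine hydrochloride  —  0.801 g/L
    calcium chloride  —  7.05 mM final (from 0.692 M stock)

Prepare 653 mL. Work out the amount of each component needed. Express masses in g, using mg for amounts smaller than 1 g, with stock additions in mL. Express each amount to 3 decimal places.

ammonium chloride 18.121 mL; L-arginine 3.833 mL; L-cysteine hydrochloride 523.053 mg; calcium chloride 6.653 mL

Working volume: 653 mL = 0.653 L.
ammonium chloride: C1V1 = C2V2 → 55.5 mM × 653 mL ÷ 2000 mM = 18.121 mL
L-arginine: dilute stock: 2.16 mM × 653 mL ÷ 368 mM = 3.833 mL
L-cysteine hydrochloride: 0.801 g/L × 0.653 L = 0.523053 g = 523.053 mg
calcium chloride: dilute stock: 7.05 mM × 653 mL ÷ 692 mM = 6.653 mL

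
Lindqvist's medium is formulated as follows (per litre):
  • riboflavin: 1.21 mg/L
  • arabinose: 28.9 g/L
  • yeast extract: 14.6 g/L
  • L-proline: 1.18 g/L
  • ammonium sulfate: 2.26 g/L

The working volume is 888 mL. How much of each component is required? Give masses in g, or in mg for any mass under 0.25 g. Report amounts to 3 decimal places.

riboflavin 1.074 mg; arabinose 25.663 g; yeast extract 12.965 g; L-proline 1.048 g; ammonium sulfate 2.007 g

Working volume: 888 mL = 0.888 L.
riboflavin: 1.21 mg/L × 0.888 L = 1.074 mg
arabinose: 28.9 g/L × 0.888 L = 25.663 g
yeast extract: 14.6 g/L × 0.888 L = 12.965 g
L-proline: 1.18 g/L × 0.888 L = 1.048 g
ammonium sulfate: 2.26 g/L × 0.888 L = 2.007 g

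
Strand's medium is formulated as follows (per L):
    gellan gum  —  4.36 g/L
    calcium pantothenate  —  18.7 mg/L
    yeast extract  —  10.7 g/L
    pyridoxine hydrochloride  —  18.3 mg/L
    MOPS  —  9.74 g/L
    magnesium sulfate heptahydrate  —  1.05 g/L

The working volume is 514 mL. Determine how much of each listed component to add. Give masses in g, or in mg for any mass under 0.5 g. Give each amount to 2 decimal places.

Scale factor relative to 1 L: 0.514.
gellan gum: 4.36 g/L × 0.514 L = 2.24 g
calcium pantothenate: 18.7 mg/L × 0.514 L = 9.61 mg
yeast extract: 10.7 g/L × 0.514 L = 5.50 g
pyridoxine hydrochloride: 18.3 mg/L × 0.514 L = 9.41 mg
MOPS: 9.74 g/L × 0.514 L = 5.01 g
magnesium sulfate heptahydrate: 1.05 g/L × 0.514 L = 0.54 g

gellan gum 2.24 g; calcium pantothenate 9.61 mg; yeast extract 5.50 g; pyridoxine hydrochloride 9.41 mg; MOPS 5.01 g; magnesium sulfate heptahydrate 0.54 g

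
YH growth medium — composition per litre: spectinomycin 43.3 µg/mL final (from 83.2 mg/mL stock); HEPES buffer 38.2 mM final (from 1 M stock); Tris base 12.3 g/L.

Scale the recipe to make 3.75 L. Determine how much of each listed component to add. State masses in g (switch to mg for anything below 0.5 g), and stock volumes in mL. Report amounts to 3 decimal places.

Scale factor relative to 1 L: 3.75.
spectinomycin: dilute stock: 43.3 µg/mL × 3750 mL ÷ 83200 µg/mL = 1.952 mL
HEPES buffer: V = C2·V2/C1 = 38.2 mM × 3750 mL ÷ 1000 mM = 143.250 mL
Tris base: 12.3 g/L × 3.75 L = 46.125 g

spectinomycin 1.952 mL; HEPES buffer 143.250 mL; Tris base 46.125 g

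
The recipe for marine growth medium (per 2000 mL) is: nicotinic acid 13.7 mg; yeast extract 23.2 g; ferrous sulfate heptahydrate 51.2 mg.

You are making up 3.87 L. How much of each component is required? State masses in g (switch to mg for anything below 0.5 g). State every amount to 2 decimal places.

Ratio of target to recipe volume: 3870 / 2000 = 1.935.
nicotinic acid: 13.7 mg × (3870 mL / 2000 mL) = 26.51 mg
yeast extract: 23.2 g × (3870 mL / 2000 mL) = 44.89 g
ferrous sulfate heptahydrate: 51.2 mg × (3870 mL / 2000 mL) = 99.07 mg

nicotinic acid 26.51 mg; yeast extract 44.89 g; ferrous sulfate heptahydrate 99.07 mg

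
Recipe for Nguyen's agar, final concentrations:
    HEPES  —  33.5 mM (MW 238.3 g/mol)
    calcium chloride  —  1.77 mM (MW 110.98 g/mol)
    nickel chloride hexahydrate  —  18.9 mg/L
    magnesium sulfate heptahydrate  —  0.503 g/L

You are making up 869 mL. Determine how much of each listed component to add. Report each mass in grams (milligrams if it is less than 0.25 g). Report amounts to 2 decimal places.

HEPES 6.94 g; calcium chloride 170.70 mg; nickel chloride hexahydrate 16.42 mg; magnesium sulfate heptahydrate 0.44 g

Scale factor relative to 1 L: 0.869.
HEPES: 33.5 mmol/L × 238.3 g/mol × 0.869 L ÷ 1000 = 6.94 g
calcium chloride: 1.77 mmol/L × 110.98 mg/mmol × 0.869 L = 170.70 mg
nickel chloride hexahydrate: 18.9 mg/L × 0.869 L = 16.42 mg
magnesium sulfate heptahydrate: 0.503 g/L × 0.869 L = 0.44 g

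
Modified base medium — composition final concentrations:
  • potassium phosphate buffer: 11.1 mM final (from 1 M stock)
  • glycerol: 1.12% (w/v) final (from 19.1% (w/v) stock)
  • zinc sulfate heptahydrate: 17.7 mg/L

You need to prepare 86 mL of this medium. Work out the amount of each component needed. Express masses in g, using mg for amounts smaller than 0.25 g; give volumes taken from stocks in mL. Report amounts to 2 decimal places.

potassium phosphate buffer 0.95 mL; glycerol 5.04 mL; zinc sulfate heptahydrate 1.52 mg

Working volume: 86 mL = 0.086 L.
potassium phosphate buffer: C1V1 = C2V2 → 11.1 mM × 86 mL ÷ 1000 mM = 0.95 mL
glycerol: C1V1 = C2V2 → 1.12% ÷ 19.1% × 86 mL = 5.04 mL
zinc sulfate heptahydrate: 17.7 mg/L × 0.086 L = 1.52 mg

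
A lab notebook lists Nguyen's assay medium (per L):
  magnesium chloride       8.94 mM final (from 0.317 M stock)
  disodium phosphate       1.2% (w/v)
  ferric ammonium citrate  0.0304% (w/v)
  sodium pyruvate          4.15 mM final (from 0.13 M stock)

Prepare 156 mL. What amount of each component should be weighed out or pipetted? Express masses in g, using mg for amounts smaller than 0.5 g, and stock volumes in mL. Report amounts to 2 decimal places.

Scale factor relative to 1 L: 0.156.
magnesium chloride: V = C2·V2/C1 = 8.94 mM × 156 mL ÷ 317 mM = 4.40 mL
disodium phosphate: 1.2% w/v = 12 g/L → 12 × 0.156 L = 1.87 g
ferric ammonium citrate: 0.0304 g per 100 mL × 156 mL ÷ 100 = 0.047424 g = 47.42 mg
sodium pyruvate: V = C2·V2/C1 = 4.15 mM × 156 mL ÷ 130 mM = 4.98 mL

magnesium chloride 4.40 mL; disodium phosphate 1.87 g; ferric ammonium citrate 47.42 mg; sodium pyruvate 4.98 mL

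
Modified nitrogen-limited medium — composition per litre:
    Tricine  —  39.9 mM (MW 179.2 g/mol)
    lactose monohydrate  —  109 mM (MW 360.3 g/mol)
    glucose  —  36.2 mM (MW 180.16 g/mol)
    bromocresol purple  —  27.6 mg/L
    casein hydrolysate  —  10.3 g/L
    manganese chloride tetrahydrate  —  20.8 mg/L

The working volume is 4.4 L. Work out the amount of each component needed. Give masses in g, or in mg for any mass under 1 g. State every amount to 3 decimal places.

Tricine 31.460 g; lactose monohydrate 172.800 g; glucose 28.696 g; bromocresol purple 121.440 mg; casein hydrolysate 45.320 g; manganese chloride tetrahydrate 91.520 mg

Working volume: 4.4 L.
Tricine: 39.9 mmol/L × 179.2 g/mol × 4.4 L ÷ 1000 = 31.460 g
lactose monohydrate: 109 mmol/L × 360.3 g/mol × 4.4 L ÷ 1000 = 172.800 g
glucose: 36.2 mmol/L × 180.16 g/mol × 4.4 L ÷ 1000 = 28.696 g
bromocresol purple: 27.6 mg/L × 4.4 L = 121.440 mg
casein hydrolysate: 10.3 g/L × 4.4 L = 45.320 g
manganese chloride tetrahydrate: 20.8 mg/L × 4.4 L = 91.520 mg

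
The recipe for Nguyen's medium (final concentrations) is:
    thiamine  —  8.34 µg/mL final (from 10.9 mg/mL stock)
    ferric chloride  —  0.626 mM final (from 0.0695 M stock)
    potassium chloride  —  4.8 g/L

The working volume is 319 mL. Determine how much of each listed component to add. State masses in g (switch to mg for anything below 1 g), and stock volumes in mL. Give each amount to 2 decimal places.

Scale factor relative to 1 L: 0.319.
thiamine: dilute stock: 8.34 µg/mL × 319 mL ÷ 10900 µg/mL = 0.24 mL
ferric chloride: dilute stock: 0.626 mM × 319 mL ÷ 69.5 mM = 2.87 mL
potassium chloride: 4.8 g/L × 0.319 L = 1.53 g

thiamine 0.24 mL; ferric chloride 2.87 mL; potassium chloride 1.53 g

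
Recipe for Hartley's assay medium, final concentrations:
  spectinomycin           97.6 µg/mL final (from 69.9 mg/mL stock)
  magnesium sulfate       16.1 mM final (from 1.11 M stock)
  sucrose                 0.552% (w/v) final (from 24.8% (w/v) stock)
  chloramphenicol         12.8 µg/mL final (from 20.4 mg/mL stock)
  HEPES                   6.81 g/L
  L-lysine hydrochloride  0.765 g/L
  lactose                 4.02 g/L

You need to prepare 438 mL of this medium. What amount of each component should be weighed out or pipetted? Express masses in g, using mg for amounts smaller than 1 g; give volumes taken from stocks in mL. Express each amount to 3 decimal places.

spectinomycin 0.612 mL; magnesium sulfate 6.353 mL; sucrose 9.749 mL; chloramphenicol 0.275 mL; HEPES 2.983 g; L-lysine hydrochloride 335.070 mg; lactose 1.761 g

Working volume: 438 mL = 0.438 L.
spectinomycin: C1V1 = C2V2 → 97.6 µg/mL × 438 mL ÷ 69900 µg/mL = 0.612 mL
magnesium sulfate: dilute stock: 16.1 mM × 438 mL ÷ 1110 mM = 6.353 mL
sucrose: V = C2·V2/C1 = 0.552% ÷ 24.8% × 438 mL = 9.749 mL
chloramphenicol: dilute stock: 12.8 µg/mL × 438 mL ÷ 20400 µg/mL = 0.275 mL
HEPES: 6.81 g/L × 0.438 L = 2.983 g
L-lysine hydrochloride: 0.765 g/L × 0.438 L = 0.33507 g = 335.070 mg
lactose: 4.02 g/L × 0.438 L = 1.761 g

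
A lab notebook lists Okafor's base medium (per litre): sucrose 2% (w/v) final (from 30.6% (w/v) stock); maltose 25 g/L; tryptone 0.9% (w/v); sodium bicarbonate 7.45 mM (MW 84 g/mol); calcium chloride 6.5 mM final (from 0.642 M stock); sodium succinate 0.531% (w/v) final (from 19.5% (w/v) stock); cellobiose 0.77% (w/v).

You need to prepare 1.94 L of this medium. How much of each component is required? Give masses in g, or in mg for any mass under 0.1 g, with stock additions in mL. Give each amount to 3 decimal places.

Scale factor relative to 1 L: 1.94.
sucrose: C1V1 = C2V2 → 2% ÷ 30.6% × 1940 mL = 126.797 mL
maltose: 25 g/L × 1.94 L = 48.500 g
tryptone: 0.9% w/v = 9 g/L → 9 × 1.94 L = 17.460 g
sodium bicarbonate: 7.45 mmol/L × 84 g/mol × 1.94 L ÷ 1000 = 1.214 g
calcium chloride: dilute stock: 6.5 mM × 1940 mL ÷ 642 mM = 19.642 mL
sodium succinate: dilute stock: 0.531% ÷ 19.5% × 1940 mL = 52.828 mL
cellobiose: 0.77% w/v = 7.7 g/L → 7.7 × 1.94 L = 14.938 g

sucrose 126.797 mL; maltose 48.500 g; tryptone 17.460 g; sodium bicarbonate 1.214 g; calcium chloride 19.642 mL; sodium succinate 52.828 mL; cellobiose 14.938 g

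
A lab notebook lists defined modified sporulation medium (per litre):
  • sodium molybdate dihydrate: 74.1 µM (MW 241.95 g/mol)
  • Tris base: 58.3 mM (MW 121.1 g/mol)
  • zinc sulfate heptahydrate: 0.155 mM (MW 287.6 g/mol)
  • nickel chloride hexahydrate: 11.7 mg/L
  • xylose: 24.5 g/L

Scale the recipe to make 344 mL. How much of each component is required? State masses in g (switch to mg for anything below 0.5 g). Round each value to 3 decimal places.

sodium molybdate dihydrate 6.167 mg; Tris base 2.429 g; zinc sulfate heptahydrate 15.335 mg; nickel chloride hexahydrate 4.025 mg; xylose 8.428 g

Scale factor relative to 1 L: 0.344.
sodium molybdate dihydrate: 74.1 µmol/L × 241.95 g/mol × 0.344 L ÷ 1000 = 6.167 mg
Tris base: 58.3 mmol/L × 121.1 g/mol × 0.344 L ÷ 1000 = 2.429 g
zinc sulfate heptahydrate: 0.155 mmol/L × 287.6 mg/mmol × 0.344 L = 15.335 mg
nickel chloride hexahydrate: 11.7 mg/L × 0.344 L = 4.025 mg
xylose: 24.5 g/L × 0.344 L = 8.428 g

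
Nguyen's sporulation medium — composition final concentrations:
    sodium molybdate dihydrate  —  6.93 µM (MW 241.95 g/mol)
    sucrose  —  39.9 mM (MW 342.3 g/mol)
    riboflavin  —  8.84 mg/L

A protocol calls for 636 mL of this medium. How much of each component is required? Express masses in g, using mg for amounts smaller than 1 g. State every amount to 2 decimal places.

sodium molybdate dihydrate 1.07 mg; sucrose 8.69 g; riboflavin 5.62 mg

Target volume = 636 mL = 0.636 L.
sodium molybdate dihydrate: 6.93 µmol/L × 241.95 g/mol × 0.636 L ÷ 1000 = 1.07 mg
sucrose: 39.9 mmol/L × 342.3 g/mol × 0.636 L ÷ 1000 = 8.69 g
riboflavin: 8.84 mg/L × 0.636 L = 5.62 mg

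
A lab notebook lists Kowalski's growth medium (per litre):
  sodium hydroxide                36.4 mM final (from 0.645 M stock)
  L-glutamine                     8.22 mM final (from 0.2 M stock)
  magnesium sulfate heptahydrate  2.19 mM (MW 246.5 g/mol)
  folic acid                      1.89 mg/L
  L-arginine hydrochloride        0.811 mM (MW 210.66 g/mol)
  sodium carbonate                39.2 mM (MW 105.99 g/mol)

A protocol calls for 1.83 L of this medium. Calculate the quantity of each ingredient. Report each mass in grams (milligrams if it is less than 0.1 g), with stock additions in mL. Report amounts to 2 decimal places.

Working volume: 1.83 L.
sodium hydroxide: dilute stock: 36.4 mM × 1830 mL ÷ 645 mM = 103.27 mL
L-glutamine: dilute stock: 8.22 mM × 1830 mL ÷ 200 mM = 75.21 mL
magnesium sulfate heptahydrate: 2.19 mmol/L × 246.5 g/mol × 1.83 L ÷ 1000 = 0.99 g
folic acid: 1.89 mg/L × 1.83 L = 3.46 mg
L-arginine hydrochloride: 0.811 mmol/L × 210.66 g/mol × 1.83 L ÷ 1000 = 0.31 g
sodium carbonate: 39.2 mmol/L × 105.99 g/mol × 1.83 L ÷ 1000 = 7.60 g

sodium hydroxide 103.27 mL; L-glutamine 75.21 mL; magnesium sulfate heptahydrate 0.99 g; folic acid 3.46 mg; L-arginine hydrochloride 0.31 g; sodium carbonate 7.60 g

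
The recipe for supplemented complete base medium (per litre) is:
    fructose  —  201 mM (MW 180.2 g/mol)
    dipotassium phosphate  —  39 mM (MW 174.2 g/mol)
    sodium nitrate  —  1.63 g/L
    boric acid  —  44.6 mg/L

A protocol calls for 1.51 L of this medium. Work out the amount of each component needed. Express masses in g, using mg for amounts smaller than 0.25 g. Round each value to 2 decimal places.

Working volume: 1.51 L.
fructose: 201 mmol/L × 180.2 g/mol × 1.51 L ÷ 1000 = 54.69 g
dipotassium phosphate: 39 mmol/L × 174.2 g/mol × 1.51 L ÷ 1000 = 10.26 g
sodium nitrate: 1.63 g/L × 1.51 L = 2.46 g
boric acid: 44.6 mg/L × 1.51 L = 67.35 mg

fructose 54.69 g; dipotassium phosphate 10.26 g; sodium nitrate 2.46 g; boric acid 67.35 mg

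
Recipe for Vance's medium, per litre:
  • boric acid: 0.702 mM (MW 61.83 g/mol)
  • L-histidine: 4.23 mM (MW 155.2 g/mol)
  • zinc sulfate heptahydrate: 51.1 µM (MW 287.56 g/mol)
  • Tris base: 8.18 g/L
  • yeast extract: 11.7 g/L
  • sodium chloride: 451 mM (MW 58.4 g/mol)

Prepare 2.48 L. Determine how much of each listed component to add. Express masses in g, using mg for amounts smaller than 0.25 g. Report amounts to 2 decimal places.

Working volume: 2.48 L.
boric acid: 0.702 mmol/L × 61.83 mg/mmol × 2.48 L = 107.64 mg
L-histidine: 4.23 mmol/L × 155.2 g/mol × 2.48 L ÷ 1000 = 1.63 g
zinc sulfate heptahydrate: 51.1 µmol/L × 287.56 g/mol × 2.48 L ÷ 1000 = 36.44 mg
Tris base: 8.18 g/L × 2.48 L = 20.29 g
yeast extract: 11.7 g/L × 2.48 L = 29.02 g
sodium chloride: 451 mmol/L × 58.4 g/mol × 2.48 L ÷ 1000 = 65.32 g

boric acid 107.64 mg; L-histidine 1.63 g; zinc sulfate heptahydrate 36.44 mg; Tris base 20.29 g; yeast extract 29.02 g; sodium chloride 65.32 g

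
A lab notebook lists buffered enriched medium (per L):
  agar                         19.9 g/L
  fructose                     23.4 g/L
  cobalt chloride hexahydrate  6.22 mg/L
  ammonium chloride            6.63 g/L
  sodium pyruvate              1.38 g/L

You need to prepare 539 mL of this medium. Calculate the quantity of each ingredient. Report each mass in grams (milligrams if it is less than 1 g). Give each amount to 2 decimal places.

Target volume = 539 mL = 0.539 L.
agar: 19.9 g/L × 0.539 L = 10.73 g
fructose: 23.4 g/L × 0.539 L = 12.61 g
cobalt chloride hexahydrate: 6.22 mg/L × 0.539 L = 3.35 mg
ammonium chloride: 6.63 g/L × 0.539 L = 3.57 g
sodium pyruvate: 1.38 g/L × 0.539 L = 0.74382 g = 743.82 mg

agar 10.73 g; fructose 12.61 g; cobalt chloride hexahydrate 3.35 mg; ammonium chloride 3.57 g; sodium pyruvate 743.82 mg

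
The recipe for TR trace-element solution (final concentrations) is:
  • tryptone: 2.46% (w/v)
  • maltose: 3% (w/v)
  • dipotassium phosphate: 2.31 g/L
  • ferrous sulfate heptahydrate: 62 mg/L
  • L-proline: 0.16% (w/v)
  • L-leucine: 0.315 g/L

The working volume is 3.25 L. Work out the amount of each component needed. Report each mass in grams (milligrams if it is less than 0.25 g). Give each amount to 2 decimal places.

tryptone 79.95 g; maltose 97.50 g; dipotassium phosphate 7.51 g; ferrous sulfate heptahydrate 201.50 mg; L-proline 5.20 g; L-leucine 1.02 g

Working volume: 3.25 L.
tryptone: 2.46% w/v = 24.6 g/L → 24.6 × 3.25 L = 79.95 g
maltose: 3% w/v = 30 g/L → 30 × 3.25 L = 97.50 g
dipotassium phosphate: 2.31 g/L × 3.25 L = 7.51 g
ferrous sulfate heptahydrate: 62 mg/L × 3.25 L = 201.50 mg
L-proline: 0.16% w/v = 1.6 g/L → 1.6 × 3.25 L = 5.20 g
L-leucine: 0.315 g/L × 3.25 L = 1.02 g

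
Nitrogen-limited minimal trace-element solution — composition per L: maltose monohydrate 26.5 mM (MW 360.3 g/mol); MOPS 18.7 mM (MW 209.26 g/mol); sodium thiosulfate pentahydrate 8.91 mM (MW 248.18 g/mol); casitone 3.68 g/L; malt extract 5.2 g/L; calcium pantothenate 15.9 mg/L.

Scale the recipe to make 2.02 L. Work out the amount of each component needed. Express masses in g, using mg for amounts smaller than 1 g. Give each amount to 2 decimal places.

Working volume: 2.02 L.
maltose monohydrate: 26.5 mmol/L × 360.3 g/mol × 2.02 L ÷ 1000 = 19.29 g
MOPS: 18.7 mmol/L × 209.26 g/mol × 2.02 L ÷ 1000 = 7.90 g
sodium thiosulfate pentahydrate: 8.91 mmol/L × 248.18 g/mol × 2.02 L ÷ 1000 = 4.47 g
casitone: 3.68 g/L × 2.02 L = 7.43 g
malt extract: 5.2 g/L × 2.02 L = 10.50 g
calcium pantothenate: 15.9 mg/L × 2.02 L = 32.12 mg

maltose monohydrate 19.29 g; MOPS 7.90 g; sodium thiosulfate pentahydrate 4.47 g; casitone 7.43 g; malt extract 10.50 g; calcium pantothenate 32.12 mg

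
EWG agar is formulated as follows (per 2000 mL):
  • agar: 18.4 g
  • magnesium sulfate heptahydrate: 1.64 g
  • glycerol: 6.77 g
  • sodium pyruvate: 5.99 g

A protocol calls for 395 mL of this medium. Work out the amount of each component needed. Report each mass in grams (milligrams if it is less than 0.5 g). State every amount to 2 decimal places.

Ratio of target to recipe volume: 395 / 2000 = 0.1975.
agar: 18.4 g × (395 mL / 2000 mL) = 3.63 g
magnesium sulfate heptahydrate: 1.64 g × (395 mL / 2000 mL) = 0.3239 g = 323.90 mg
glycerol: 6.77 g × (395 mL / 2000 mL) = 1.34 g
sodium pyruvate: 5.99 g × (395 mL / 2000 mL) = 1.18 g

agar 3.63 g; magnesium sulfate heptahydrate 323.90 mg; glycerol 1.34 g; sodium pyruvate 1.18 g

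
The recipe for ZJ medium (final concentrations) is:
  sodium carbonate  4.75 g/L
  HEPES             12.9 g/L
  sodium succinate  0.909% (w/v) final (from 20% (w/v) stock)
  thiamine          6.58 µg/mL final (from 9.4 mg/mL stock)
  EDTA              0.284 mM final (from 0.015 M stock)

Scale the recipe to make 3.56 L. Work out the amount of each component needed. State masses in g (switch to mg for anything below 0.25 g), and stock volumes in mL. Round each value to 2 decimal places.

Scale factor relative to 1 L: 3.56.
sodium carbonate: 4.75 g/L × 3.56 L = 16.91 g
HEPES: 12.9 g/L × 3.56 L = 45.92 g
sodium succinate: dilute stock: 0.909% ÷ 20% × 3560 mL = 161.80 mL
thiamine: dilute stock: 6.58 µg/mL × 3560 mL ÷ 9400 µg/mL = 2.49 mL
EDTA: C1V1 = C2V2 → 0.284 mM × 3560 mL ÷ 15 mM = 67.40 mL

sodium carbonate 16.91 g; HEPES 45.92 g; sodium succinate 161.80 mL; thiamine 2.49 mL; EDTA 67.40 mL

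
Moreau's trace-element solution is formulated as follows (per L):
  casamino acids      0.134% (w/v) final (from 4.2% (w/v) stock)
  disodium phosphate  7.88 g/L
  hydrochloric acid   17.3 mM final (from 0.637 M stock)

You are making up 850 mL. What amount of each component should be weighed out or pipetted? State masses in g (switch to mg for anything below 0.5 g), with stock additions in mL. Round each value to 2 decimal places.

Scale factor relative to 1 L: 0.85.
casamino acids: C1V1 = C2V2 → 0.134% ÷ 4.2% × 850 mL = 27.12 mL
disodium phosphate: 7.88 g/L × 0.85 L = 6.70 g
hydrochloric acid: C1V1 = C2V2 → 17.3 mM × 850 mL ÷ 637 mM = 23.08 mL

casamino acids 27.12 mL; disodium phosphate 6.70 g; hydrochloric acid 23.08 mL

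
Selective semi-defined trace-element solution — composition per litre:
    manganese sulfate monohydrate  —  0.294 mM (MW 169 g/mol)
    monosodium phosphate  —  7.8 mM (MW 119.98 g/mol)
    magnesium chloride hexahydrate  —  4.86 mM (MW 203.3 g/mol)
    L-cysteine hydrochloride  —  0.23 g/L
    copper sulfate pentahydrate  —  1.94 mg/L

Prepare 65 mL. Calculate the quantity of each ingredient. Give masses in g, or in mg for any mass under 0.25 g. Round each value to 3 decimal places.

Target volume = 65 mL = 0.065 L.
manganese sulfate monohydrate: 0.294 mmol/L × 169 mg/mmol × 0.065 L = 3.230 mg
monosodium phosphate: 7.8 mmol/L × 119.98 mg/mmol × 0.065 L = 60.830 mg
magnesium chloride hexahydrate: 4.86 mmol/L × 203.3 mg/mmol × 0.065 L = 64.222 mg
L-cysteine hydrochloride: 0.23 g/L × 0.065 L = 0.01495 g = 14.950 mg
copper sulfate pentahydrate: 1.94 mg/L × 0.065 L = 0.126 mg

manganese sulfate monohydrate 3.230 mg; monosodium phosphate 60.830 mg; magnesium chloride hexahydrate 64.222 mg; L-cysteine hydrochloride 14.950 mg; copper sulfate pentahydrate 0.126 mg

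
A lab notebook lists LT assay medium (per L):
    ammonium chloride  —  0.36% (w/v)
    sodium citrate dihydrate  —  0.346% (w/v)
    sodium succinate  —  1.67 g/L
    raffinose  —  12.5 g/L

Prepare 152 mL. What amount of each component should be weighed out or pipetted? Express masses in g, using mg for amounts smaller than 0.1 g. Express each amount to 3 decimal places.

ammonium chloride 0.547 g; sodium citrate dihydrate 0.526 g; sodium succinate 0.254 g; raffinose 1.900 g

Target volume = 152 mL = 0.152 L.
ammonium chloride: 0.36 g per 100 mL × 152 mL ÷ 100 = 0.547 g
sodium citrate dihydrate: 0.346% w/v = 3.46 g/L → 3.46 × 0.152 L = 0.526 g
sodium succinate: 1.67 g/L × 0.152 L = 0.254 g
raffinose: 12.5 g/L × 0.152 L = 1.900 g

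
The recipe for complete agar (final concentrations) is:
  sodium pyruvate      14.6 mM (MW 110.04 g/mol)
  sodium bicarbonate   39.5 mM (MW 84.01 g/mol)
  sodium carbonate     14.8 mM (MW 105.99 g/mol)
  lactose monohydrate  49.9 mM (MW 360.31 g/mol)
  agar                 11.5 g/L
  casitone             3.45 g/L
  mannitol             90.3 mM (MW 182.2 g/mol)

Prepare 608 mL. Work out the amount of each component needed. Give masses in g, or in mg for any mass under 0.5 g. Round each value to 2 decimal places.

Working volume: 608 mL = 0.608 L.
sodium pyruvate: 14.6 mmol/L × 110.04 g/mol × 0.608 L ÷ 1000 = 0.98 g
sodium bicarbonate: 39.5 mmol/L × 84.01 g/mol × 0.608 L ÷ 1000 = 2.02 g
sodium carbonate: 14.8 mmol/L × 105.99 g/mol × 0.608 L ÷ 1000 = 0.95 g
lactose monohydrate: 49.9 mmol/L × 360.31 g/mol × 0.608 L ÷ 1000 = 10.93 g
agar: 11.5 g/L × 0.608 L = 6.99 g
casitone: 3.45 g/L × 0.608 L = 2.10 g
mannitol: 90.3 mmol/L × 182.2 g/mol × 0.608 L ÷ 1000 = 10.00 g

sodium pyruvate 0.98 g; sodium bicarbonate 2.02 g; sodium carbonate 0.95 g; lactose monohydrate 10.93 g; agar 6.99 g; casitone 2.10 g; mannitol 10.00 g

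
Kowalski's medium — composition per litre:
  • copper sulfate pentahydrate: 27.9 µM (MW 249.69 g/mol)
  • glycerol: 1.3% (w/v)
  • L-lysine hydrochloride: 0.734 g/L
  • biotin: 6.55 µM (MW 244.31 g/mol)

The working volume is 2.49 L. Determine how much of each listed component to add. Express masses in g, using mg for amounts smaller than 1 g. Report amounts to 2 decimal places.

copper sulfate pentahydrate 17.35 mg; glycerol 32.37 g; L-lysine hydrochloride 1.83 g; biotin 3.98 mg

Scale factor relative to 1 L: 2.49.
copper sulfate pentahydrate: 27.9 µmol/L × 249.69 g/mol × 2.49 L ÷ 1000 = 17.35 mg
glycerol: 1.3 g per 100 mL × 2490 mL ÷ 100 = 32.37 g
L-lysine hydrochloride: 0.734 g/L × 2.49 L = 1.83 g
biotin: 6.55 µmol/L × 244.31 g/mol × 2.49 L ÷ 1000 = 3.98 mg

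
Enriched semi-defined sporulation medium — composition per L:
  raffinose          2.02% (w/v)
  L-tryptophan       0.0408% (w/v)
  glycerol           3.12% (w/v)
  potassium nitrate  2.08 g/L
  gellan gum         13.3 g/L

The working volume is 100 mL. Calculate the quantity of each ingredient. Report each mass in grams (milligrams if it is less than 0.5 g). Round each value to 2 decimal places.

raffinose 2.02 g; L-tryptophan 40.80 mg; glycerol 3.12 g; potassium nitrate 208.00 mg; gellan gum 1.33 g

Target volume = 100 mL = 0.1 L.
raffinose: 2.02 g per 100 mL × 100 mL ÷ 100 = 2.02 g
L-tryptophan: 0.0408 g per 100 mL × 100 mL ÷ 100 = 0.0408 g = 40.80 mg
glycerol: 3.12 g per 100 mL × 100 mL ÷ 100 = 3.12 g
potassium nitrate: 2.08 g/L × 0.1 L = 0.208 g = 208.00 mg
gellan gum: 13.3 g/L × 0.1 L = 1.33 g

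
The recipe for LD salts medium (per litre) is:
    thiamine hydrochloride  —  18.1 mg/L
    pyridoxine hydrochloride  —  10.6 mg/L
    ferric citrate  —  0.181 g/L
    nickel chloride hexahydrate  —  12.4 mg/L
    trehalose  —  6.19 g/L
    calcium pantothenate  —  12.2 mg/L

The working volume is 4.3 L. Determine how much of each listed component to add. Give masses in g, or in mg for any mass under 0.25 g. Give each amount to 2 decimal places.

Scale factor relative to 1 L: 4.3.
thiamine hydrochloride: 18.1 mg/L × 4.3 L = 77.83 mg
pyridoxine hydrochloride: 10.6 mg/L × 4.3 L = 45.58 mg
ferric citrate: 0.181 g/L × 4.3 L = 0.78 g
nickel chloride hexahydrate: 12.4 mg/L × 4.3 L = 53.32 mg
trehalose: 6.19 g/L × 4.3 L = 26.62 g
calcium pantothenate: 12.2 mg/L × 4.3 L = 52.46 mg

thiamine hydrochloride 77.83 mg; pyridoxine hydrochloride 45.58 mg; ferric citrate 0.78 g; nickel chloride hexahydrate 53.32 mg; trehalose 26.62 g; calcium pantothenate 52.46 mg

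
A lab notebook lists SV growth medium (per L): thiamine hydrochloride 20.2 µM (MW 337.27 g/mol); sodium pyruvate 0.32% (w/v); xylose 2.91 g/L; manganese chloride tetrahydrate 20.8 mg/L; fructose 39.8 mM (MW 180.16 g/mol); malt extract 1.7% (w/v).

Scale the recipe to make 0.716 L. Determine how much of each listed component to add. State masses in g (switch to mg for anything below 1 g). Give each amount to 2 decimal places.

thiamine hydrochloride 4.88 mg; sodium pyruvate 2.29 g; xylose 2.08 g; manganese chloride tetrahydrate 14.89 mg; fructose 5.13 g; malt extract 12.17 g

Working volume: 0.716 L.
thiamine hydrochloride: 20.2 µmol/L × 337.27 g/mol × 0.716 L ÷ 1000 = 4.88 mg
sodium pyruvate: 0.32% w/v = 3.2 g/L → 3.2 × 0.716 L = 2.29 g
xylose: 2.91 g/L × 0.716 L = 2.08 g
manganese chloride tetrahydrate: 20.8 mg/L × 0.716 L = 14.89 mg
fructose: 39.8 mmol/L × 180.16 g/mol × 0.716 L ÷ 1000 = 5.13 g
malt extract: 1.7 g per 100 mL × 716 mL ÷ 100 = 12.17 g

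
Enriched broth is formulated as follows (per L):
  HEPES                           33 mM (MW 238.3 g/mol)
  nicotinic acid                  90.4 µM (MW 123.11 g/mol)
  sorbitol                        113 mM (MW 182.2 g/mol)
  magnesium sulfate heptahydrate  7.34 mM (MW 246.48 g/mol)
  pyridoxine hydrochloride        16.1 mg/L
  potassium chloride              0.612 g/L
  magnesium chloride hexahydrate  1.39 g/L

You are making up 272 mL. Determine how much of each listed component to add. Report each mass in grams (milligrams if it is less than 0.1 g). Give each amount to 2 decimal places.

Working volume: 272 mL = 0.272 L.
HEPES: 33 mmol/L × 238.3 g/mol × 0.272 L ÷ 1000 = 2.14 g
nicotinic acid: 90.4 µmol/L × 123.11 g/mol × 0.272 L ÷ 1000 = 3.03 mg
sorbitol: 113 mmol/L × 182.2 g/mol × 0.272 L ÷ 1000 = 5.60 g
magnesium sulfate heptahydrate: 7.34 mmol/L × 246.48 g/mol × 0.272 L ÷ 1000 = 0.49 g
pyridoxine hydrochloride: 16.1 mg/L × 0.272 L = 4.38 mg
potassium chloride: 0.612 g/L × 0.272 L = 0.17 g
magnesium chloride hexahydrate: 1.39 g/L × 0.272 L = 0.38 g

HEPES 2.14 g; nicotinic acid 3.03 mg; sorbitol 5.60 g; magnesium sulfate heptahydrate 0.49 g; pyridoxine hydrochloride 4.38 mg; potassium chloride 0.17 g; magnesium chloride hexahydrate 0.38 g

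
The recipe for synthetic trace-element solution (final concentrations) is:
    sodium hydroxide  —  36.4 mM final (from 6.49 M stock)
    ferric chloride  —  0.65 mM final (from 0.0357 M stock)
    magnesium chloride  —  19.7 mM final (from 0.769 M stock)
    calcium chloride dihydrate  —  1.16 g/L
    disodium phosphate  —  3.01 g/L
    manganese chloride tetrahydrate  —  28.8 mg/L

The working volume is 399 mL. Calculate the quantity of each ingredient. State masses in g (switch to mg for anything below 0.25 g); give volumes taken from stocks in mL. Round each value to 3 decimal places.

Working volume: 399 mL = 0.399 L.
sodium hydroxide: V = C2·V2/C1 = 36.4 mM × 399 mL ÷ 6490 mM = 2.238 mL
ferric chloride: C1V1 = C2V2 → 0.65 mM × 399 mL ÷ 35.7 mM = 7.265 mL
magnesium chloride: V = C2·V2/C1 = 19.7 mM × 399 mL ÷ 769 mM = 10.221 mL
calcium chloride dihydrate: 1.16 g/L × 0.399 L = 0.463 g
disodium phosphate: 3.01 g/L × 0.399 L = 1.201 g
manganese chloride tetrahydrate: 28.8 mg/L × 0.399 L = 11.491 mg

sodium hydroxide 2.238 mL; ferric chloride 7.265 mL; magnesium chloride 10.221 mL; calcium chloride dihydrate 0.463 g; disodium phosphate 1.201 g; manganese chloride tetrahydrate 11.491 mg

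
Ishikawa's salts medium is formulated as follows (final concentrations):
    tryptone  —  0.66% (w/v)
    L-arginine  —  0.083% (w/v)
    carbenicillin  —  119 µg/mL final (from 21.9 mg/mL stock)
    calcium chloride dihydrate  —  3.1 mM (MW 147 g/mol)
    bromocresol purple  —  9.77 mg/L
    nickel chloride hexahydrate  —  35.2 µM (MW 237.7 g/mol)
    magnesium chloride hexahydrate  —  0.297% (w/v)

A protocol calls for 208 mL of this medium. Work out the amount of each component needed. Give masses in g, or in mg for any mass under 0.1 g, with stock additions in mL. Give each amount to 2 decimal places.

Working volume: 208 mL = 0.208 L.
tryptone: 0.66% w/v = 6.6 g/L → 6.6 × 0.208 L = 1.37 g
L-arginine: 0.083 g per 100 mL × 208 mL ÷ 100 = 0.17 g
carbenicillin: dilute stock: 119 µg/mL × 208 mL ÷ 21900 µg/mL = 1.13 mL
calcium chloride dihydrate: 3.1 mmol/L × 147 mg/mmol × 0.208 L = 94.79 mg
bromocresol purple: 9.77 mg/L × 0.208 L = 2.03 mg
nickel chloride hexahydrate: 35.2 µmol/L × 237.7 g/mol × 0.208 L ÷ 1000 = 1.74 mg
magnesium chloride hexahydrate: 0.297 g per 100 mL × 208 mL ÷ 100 = 0.62 g

tryptone 1.37 g; L-arginine 0.17 g; carbenicillin 1.13 mL; calcium chloride dihydrate 94.79 mg; bromocresol purple 2.03 mg; nickel chloride hexahydrate 1.74 mg; magnesium chloride hexahydrate 0.62 g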